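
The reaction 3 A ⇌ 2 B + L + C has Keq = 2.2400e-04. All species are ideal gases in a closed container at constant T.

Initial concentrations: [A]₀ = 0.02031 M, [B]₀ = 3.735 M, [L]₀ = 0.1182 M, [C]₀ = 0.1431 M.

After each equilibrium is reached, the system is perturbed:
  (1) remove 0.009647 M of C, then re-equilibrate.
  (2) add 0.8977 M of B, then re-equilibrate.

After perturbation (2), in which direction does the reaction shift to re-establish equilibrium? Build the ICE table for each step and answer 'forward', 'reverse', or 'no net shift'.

Q₀ = 2.8165e+04 vs Keq = 2.2400e-04 ⇒ Q>K, reverse
Step 1:
                    A           B           L           C
  I           0.02031       3.735      0.1182      0.1431
  C            0.3545     -0.2363     -0.1182     -0.1182
  E            0.3748       3.499  3.8632e-05     0.02494
  solve Keq expr → x = -0.1182; check Q = 2.2400e-04
Then remove 0.009647 M of C.
Step 2:
                    A           B           L           C
  I            0.3748       3.499  3.8632e-05     0.01529
  C       -7.2701e-05  4.8467e-05  2.4234e-05  2.4234e-05
  E            0.3747       3.499  6.2865e-05     0.01532
  solve Keq expr → x = 2.4234e-05; check Q = 2.2400e-04
Then add 0.8977 M of B.
Step 3:
                    A           B           L           C
  I            0.3747       4.396  6.2865e-05     0.01532
  C        6.8907e-05 -4.5938e-05 -2.2969e-05 -2.2969e-05
  E            0.3748       4.396  3.9896e-05     0.01529
  solve Keq expr → x = -2.2969e-05; check Q = 2.2400e-04

Direction: reverse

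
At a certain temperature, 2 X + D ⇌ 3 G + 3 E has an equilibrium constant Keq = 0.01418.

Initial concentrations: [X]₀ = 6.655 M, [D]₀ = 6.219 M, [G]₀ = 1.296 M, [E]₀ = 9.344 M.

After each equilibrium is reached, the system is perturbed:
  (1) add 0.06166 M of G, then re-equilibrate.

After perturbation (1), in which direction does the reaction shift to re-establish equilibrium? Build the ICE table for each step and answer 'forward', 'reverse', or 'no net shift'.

Direction: reverse

Q₀ = 6.448 vs Keq = 0.01418 ⇒ Q>K, reverse
Step 1:
                  X         D         G         E
  I           6.655     6.219     1.296     9.344
  C          0.7252    0.3626    -1.088    -1.088
  E            7.38     6.582    0.2083     8.256
  solve Keq expr → x = -0.3626; check Q = 0.01418
Then add 0.06166 M of G.
Step 2:
                  X         D         G         E
  I            7.38     6.582    0.2699     8.256
  C         0.03947   0.01973   -0.0592   -0.0592
  E            7.42     6.601    0.2107     8.197
  solve Keq expr → x = -0.01973; check Q = 0.01418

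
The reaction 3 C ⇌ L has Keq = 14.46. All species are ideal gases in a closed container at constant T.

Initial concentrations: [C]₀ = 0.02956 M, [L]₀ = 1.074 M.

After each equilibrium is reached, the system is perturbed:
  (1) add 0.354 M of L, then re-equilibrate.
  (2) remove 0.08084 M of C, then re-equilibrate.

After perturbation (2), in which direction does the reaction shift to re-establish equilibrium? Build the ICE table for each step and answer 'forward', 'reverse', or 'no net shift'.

Direction: reverse

Q₀ = 4.1581e+04 vs Keq = 14.46 ⇒ Q>K, reverse
Step 1:
                  C         L
  init      0.02956     1.074
  Δ          0.3739   -0.1246
  eq         0.4034    0.9494
  solve Keq expr → x = -0.1246; check Q = 14.46
Then add 0.354 M of L.
Step 2:
                  C         L
  init       0.4034     1.303
  Δ         0.04329  -0.01443
  eq         0.4467     1.289
  solve Keq expr → x = -0.01443; check Q = 14.46
Then remove 0.08084 M of C.
Step 3:
                  C         L
  init       0.3659     1.289
  Δ         0.07782  -0.02594
  eq         0.4437     1.263
  solve Keq expr → x = -0.02594; check Q = 14.46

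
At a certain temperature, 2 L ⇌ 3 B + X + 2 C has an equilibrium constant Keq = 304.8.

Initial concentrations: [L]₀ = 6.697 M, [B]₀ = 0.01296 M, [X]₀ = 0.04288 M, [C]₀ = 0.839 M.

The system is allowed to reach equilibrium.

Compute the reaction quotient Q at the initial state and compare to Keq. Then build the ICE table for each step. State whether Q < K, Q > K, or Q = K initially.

Q₀ = 1.4650e-09 vs Keq = 304.8 ⇒ Q<K, forward
Step 1:
                  L         B         X         C
  I           6.697   0.01296   0.04288     0.839
  C          -3.297     4.945     1.648     3.297
  E             3.4     4.958     1.691     4.136
  solve Keq expr → x = 1.648; check Q = 304.8

Q₀ = 1.4650e-09; Q < K (proceeds forward)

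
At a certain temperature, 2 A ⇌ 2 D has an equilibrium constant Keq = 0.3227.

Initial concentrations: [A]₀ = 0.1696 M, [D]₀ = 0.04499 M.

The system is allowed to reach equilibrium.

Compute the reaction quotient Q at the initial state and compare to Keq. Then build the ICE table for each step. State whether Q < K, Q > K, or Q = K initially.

Q₀ = 0.07037 vs Keq = 0.3227 ⇒ Q<K, forward
Step 1:
                    A           D
  I            0.1696     0.04499
  C          -0.03275     0.03275
  E            0.1369     0.07774
  solve Keq expr → x = 0.01637; check Q = 0.3227

Q₀ = 0.07037; Q < K (proceeds forward)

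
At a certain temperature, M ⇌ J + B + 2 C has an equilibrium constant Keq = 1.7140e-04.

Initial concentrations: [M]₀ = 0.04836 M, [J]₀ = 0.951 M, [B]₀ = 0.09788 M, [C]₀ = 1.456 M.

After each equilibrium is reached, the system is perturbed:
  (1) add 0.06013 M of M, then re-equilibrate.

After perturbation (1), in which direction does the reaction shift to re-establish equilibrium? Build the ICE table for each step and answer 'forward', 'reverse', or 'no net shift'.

Direction: forward

Q₀ = 4.08 vs Keq = 1.7140e-04 ⇒ Q>K, reverse
Step 1:
                    M           J           B           C
  init        0.04836       0.951     0.09788       1.456
  Δ           0.09786    -0.09786    -0.09786     -0.1957
  eq           0.1462      0.8531  1.8496e-05        1.26
  solve Keq expr → x = -0.09786; check Q = 1.7140e-04
Then add 0.06013 M of M.
Step 2:
                    M           J           B           C
  init         0.2064      0.8531  1.8496e-05        1.26
  Δ       -7.6041e-06  7.6041e-06  7.6041e-06  1.5208e-05
  eq           0.2063      0.8531  2.6100e-05        1.26
  solve Keq expr → x = 7.6041e-06; check Q = 1.7140e-04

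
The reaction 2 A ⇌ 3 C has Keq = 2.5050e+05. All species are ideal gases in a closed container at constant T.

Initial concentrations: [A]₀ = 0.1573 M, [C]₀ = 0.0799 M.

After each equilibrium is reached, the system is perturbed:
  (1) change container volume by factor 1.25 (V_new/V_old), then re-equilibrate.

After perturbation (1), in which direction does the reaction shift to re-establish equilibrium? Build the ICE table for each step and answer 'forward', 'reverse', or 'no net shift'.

Q₀ = 0.02061 vs Keq = 2.5050e+05 ⇒ Q<K, forward
Step 1:
                  A         C
  I          0.1573    0.0799
  C         -0.1569    0.2354
  E       3.5377e-04    0.3153
  solve Keq expr → x = 0.07847; check Q = 2.5050e+05
Then change container volume by factor 1.25 (V_new/V_old).
Step 2:
                  A         C
  I       2.8302e-04    0.2523
  C       -2.9812e-05 4.4717e-05
  E       2.5321e-04    0.2523
  solve Keq expr → x = 1.4906e-05; check Q = 2.5050e+05

Direction: forward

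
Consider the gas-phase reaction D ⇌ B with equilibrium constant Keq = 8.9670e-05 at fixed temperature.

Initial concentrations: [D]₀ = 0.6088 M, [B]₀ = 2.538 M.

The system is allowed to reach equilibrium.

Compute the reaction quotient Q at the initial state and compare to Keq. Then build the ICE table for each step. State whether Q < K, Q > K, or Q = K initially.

Q₀ = 4.169 vs Keq = 8.9670e-05 ⇒ Q>K, reverse
Step 1:
                  D         B
  Initial    0.6088     2.538
  Change      2.538    -2.538
  Equil       3.147 2.8215e-04
  solve Keq expr → x = -2.538; check Q = 8.9670e-05

Q₀ = 4.169; Q > K (proceeds reverse)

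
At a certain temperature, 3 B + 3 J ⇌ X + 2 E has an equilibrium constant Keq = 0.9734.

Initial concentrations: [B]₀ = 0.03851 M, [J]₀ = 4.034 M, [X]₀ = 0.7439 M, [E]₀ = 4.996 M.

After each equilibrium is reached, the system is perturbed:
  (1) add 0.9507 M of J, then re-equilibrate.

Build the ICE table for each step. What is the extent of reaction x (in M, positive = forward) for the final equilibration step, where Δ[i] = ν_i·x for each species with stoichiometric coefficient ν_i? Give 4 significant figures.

x = 0.02511 M

Q₀ = 4953 vs Keq = 0.9734 ⇒ Q>K, reverse
Step 1:
                  B         J         X         E
  init      0.03851     4.034    0.7439     4.996
  Δ          0.4831    0.4831    -0.161   -0.3221
  eq         0.5216     4.517    0.5829     4.674
  solve Keq expr → x = -0.161; check Q = 0.9734
Then add 0.9507 M of J.
Step 2:
                  B         J         X         E
  init       0.5216     5.468    0.5829     4.674
  Δ        -0.07532  -0.07532   0.02511   0.05021
  eq         0.4463     5.392     0.608     4.724
  solve Keq expr → x = 0.02511; check Q = 0.9734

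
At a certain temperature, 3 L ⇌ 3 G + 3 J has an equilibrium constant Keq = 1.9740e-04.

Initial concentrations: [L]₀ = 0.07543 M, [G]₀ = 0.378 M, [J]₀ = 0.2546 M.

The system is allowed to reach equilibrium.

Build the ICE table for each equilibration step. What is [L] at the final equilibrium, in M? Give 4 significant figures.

Q₀ = 2.077 vs Keq = 1.9740e-04 ⇒ Q>K, reverse
Step 1:
                    L           G           J
  I           0.07543       0.378      0.2546
  C            0.1797     -0.1797     -0.1797
  E            0.2551      0.1983     0.07491
  solve Keq expr → x = -0.0599; check Q = 1.9740e-04

[L]_eq = 0.2551 M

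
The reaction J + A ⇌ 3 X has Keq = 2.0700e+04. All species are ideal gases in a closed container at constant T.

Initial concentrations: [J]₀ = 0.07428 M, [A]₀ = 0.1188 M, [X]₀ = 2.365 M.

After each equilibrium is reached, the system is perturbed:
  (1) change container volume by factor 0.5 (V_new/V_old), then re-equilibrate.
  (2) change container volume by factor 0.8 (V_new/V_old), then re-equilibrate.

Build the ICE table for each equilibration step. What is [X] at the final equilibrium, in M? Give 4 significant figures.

[X]_eq = 6.269 M

Q₀ = 1499 vs Keq = 2.0700e+04 ⇒ Q<K, forward
Step 1:
                  J         A         X
  init      0.07428    0.1188     2.365
  Δ        -0.06058  -0.06058    0.1817
  eq         0.0137   0.05822     2.547
  solve Keq expr → x = 0.06058; check Q = 2.0700e+04
Then change container volume by factor 0.5 (V_new/V_old).
Step 2:
                  J         A         X
  init      0.02741    0.1164     5.093
  Δ          0.0184    0.0184  -0.05521
  eq        0.04581    0.1349     5.038
  solve Keq expr → x = -0.0184; check Q = 2.0700e+04
Then change container volume by factor 0.8 (V_new/V_old).
Step 3:
                  J         A         X
  init      0.05727    0.1686     6.298
  Δ        0.009556  0.009556  -0.02867
  eq        0.06682    0.1781     6.269
  solve Keq expr → x = -0.009556; check Q = 2.0700e+04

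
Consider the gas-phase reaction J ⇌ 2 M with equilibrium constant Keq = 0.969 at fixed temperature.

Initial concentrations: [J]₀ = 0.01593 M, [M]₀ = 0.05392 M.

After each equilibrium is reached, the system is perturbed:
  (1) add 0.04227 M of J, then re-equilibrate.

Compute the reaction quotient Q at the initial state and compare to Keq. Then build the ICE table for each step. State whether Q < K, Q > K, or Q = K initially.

Q₀ = 0.1825; Q < K (proceeds forward)

Q₀ = 0.1825 vs Keq = 0.969 ⇒ Q<K, forward
Step 1:
                   J          M
  Initial    0.01593    0.05392
  Change    -0.01022    0.02045
  Equil     0.005707    0.07437
  solve Keq expr → x = 0.01022; check Q = 0.969
Then add 0.04227 M of J.
Step 2:
                   J          M
  Initial    0.04798    0.07437
  Change    -0.02958    0.05916
  Equil       0.0184     0.1335
  solve Keq expr → x = 0.02958; check Q = 0.969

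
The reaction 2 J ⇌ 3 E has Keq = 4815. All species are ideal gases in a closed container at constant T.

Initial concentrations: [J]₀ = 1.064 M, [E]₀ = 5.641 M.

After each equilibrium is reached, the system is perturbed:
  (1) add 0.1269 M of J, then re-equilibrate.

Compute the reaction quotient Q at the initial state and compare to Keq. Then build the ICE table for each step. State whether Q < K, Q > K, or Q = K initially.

Q₀ = 158.6 vs Keq = 4815 ⇒ Q<K, forward
Step 1:
                   J          E
  I            1.064      5.641
  C          -0.8057      1.208
  E           0.2583      6.849
  solve Keq expr → x = 0.4028; check Q = 4815
Then add 0.1269 M of J.
Step 2:
                   J          E
  I           0.3852      6.849
  C          -0.1169     0.1754
  E           0.2683      7.025
  solve Keq expr → x = 0.05846; check Q = 4815

Q₀ = 158.6; Q < K (proceeds forward)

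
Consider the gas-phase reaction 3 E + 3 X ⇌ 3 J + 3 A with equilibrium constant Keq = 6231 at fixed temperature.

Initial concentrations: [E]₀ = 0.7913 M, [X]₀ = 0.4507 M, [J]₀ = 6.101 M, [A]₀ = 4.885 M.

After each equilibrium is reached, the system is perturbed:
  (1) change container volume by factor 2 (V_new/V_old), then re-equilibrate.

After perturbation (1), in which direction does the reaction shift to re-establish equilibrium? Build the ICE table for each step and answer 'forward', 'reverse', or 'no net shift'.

Q₀ = 5.8359e+05 vs Keq = 6231 ⇒ Q>K, reverse
Step 1:
                    E           X           J           A
  Initial      0.7913      0.4507       6.101       4.885
  Change        0.538       0.538      -0.538      -0.538
  Equil         1.329      0.9887       5.563       4.347
  solve Keq expr → x = -0.1793; check Q = 6231
Then change container volume by factor 2 (V_new/V_old).
Step 2:
                    E           X           J           A
  Initial      0.6646      0.4943       2.782       2.174
  Change            0           0           0           0
  Equil        0.6646      0.4943       2.782       2.174
  solve Keq expr → x = 0; check Q = 6231

Direction: no net shift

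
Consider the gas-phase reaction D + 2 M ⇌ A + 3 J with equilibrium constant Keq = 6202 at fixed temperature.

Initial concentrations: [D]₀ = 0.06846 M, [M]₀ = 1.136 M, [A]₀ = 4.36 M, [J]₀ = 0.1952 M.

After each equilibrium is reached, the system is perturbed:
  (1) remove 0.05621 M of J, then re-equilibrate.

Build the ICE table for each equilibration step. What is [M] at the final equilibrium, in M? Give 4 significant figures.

[M]_eq = 0.9991 M

Q₀ = 0.3671 vs Keq = 6202 ⇒ Q<K, forward
Step 1:
                    D           M           A           J
  init        0.06846       1.136        4.36      0.1952
  Δ          -0.06841     -0.1368     0.06841      0.2052
  eq       4.5926e-05      0.9992       4.428      0.4004
  solve Keq expr → x = 0.06841; check Q = 6202
Then remove 0.05621 M of J.
Step 2:
                    D           M           A           J
  init     4.5926e-05      0.9992       4.428      0.3442
  Δ       -1.6737e-05 -3.3474e-05  1.6737e-05  5.0212e-05
  eq       2.9188e-05      0.9991       4.428      0.3443
  solve Keq expr → x = 1.6737e-05; check Q = 6202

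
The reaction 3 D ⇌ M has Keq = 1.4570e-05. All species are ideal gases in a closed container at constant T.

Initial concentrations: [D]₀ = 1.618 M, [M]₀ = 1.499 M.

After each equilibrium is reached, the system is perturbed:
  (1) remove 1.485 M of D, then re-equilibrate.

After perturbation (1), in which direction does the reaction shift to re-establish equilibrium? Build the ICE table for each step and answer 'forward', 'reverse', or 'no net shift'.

Direction: reverse

Q₀ = 0.3539 vs Keq = 1.4570e-05 ⇒ Q>K, reverse
Step 1:
                  D         M
  Initial     1.618     1.499
  Change      4.487    -1.496
  Equil       6.105  0.003315
  solve Keq expr → x = -1.496; check Q = 1.4570e-05
Then remove 1.485 M of D.
Step 2:
                  D         M
  Initial      4.62  0.003315
  Change    0.00562 -0.001873
  Equil       4.626  0.001442
  solve Keq expr → x = -0.001873; check Q = 1.4570e-05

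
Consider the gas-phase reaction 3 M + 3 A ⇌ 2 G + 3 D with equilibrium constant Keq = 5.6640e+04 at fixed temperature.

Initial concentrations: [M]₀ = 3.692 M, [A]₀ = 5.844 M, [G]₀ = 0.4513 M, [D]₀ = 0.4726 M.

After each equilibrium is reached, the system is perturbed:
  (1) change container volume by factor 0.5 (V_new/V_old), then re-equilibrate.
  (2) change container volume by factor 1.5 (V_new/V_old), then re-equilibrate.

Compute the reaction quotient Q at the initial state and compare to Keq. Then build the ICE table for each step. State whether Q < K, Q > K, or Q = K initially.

Q₀ = 2.1404e-06; Q < K (proceeds forward)

Q₀ = 2.1404e-06 vs Keq = 5.6640e+04 ⇒ Q<K, forward
Step 1:
                    M           A           G           D
  I             3.692       5.844      0.4513      0.4726
  C            -3.597      -3.597       2.398       3.597
  E            0.0948       2.247       2.849        4.07
  solve Keq expr → x = 1.199; check Q = 5.6640e+04
Then change container volume by factor 0.5 (V_new/V_old).
Step 2:
                    M           A           G           D
  I            0.1896       4.494       5.699        8.14
  C          -0.03675    -0.03675      0.0245     0.03675
  E            0.1528       4.457       5.723       8.176
  solve Keq expr → x = 0.01225; check Q = 5.6640e+04
Then change container volume by factor 1.5 (V_new/V_old).
Step 3:
                    M           A           G           D
  I            0.1019       2.971       3.816       5.451
  C           0.01373     0.01373   -0.009154    -0.01373
  E            0.1156       2.985       3.806       5.437
  solve Keq expr → x = -0.004577; check Q = 5.6640e+04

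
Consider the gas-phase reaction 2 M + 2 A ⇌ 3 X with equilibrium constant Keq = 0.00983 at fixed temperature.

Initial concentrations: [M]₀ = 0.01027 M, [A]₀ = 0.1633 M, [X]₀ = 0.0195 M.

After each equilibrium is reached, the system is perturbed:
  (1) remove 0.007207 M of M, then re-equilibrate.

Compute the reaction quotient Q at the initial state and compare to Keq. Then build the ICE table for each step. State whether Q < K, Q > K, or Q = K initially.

Q₀ = 2.636 vs Keq = 0.00983 ⇒ Q>K, reverse
Step 1:
                    M           A           X
  I           0.01027      0.1633      0.0195
  C          0.009732    0.009732     -0.0146
  E              0.02       0.173    0.004901
  solve Keq expr → x = -0.004866; check Q = 0.00983
Then remove 0.007207 M of M.
Step 2:
                    M           A           X
  I            0.0128       0.173    0.004901
  C        7.4164e-04  7.4164e-04   -0.001112
  E           0.01354      0.1738    0.003789
  solve Keq expr → x = -3.7082e-04; check Q = 0.00983

Q₀ = 2.636; Q > K (proceeds reverse)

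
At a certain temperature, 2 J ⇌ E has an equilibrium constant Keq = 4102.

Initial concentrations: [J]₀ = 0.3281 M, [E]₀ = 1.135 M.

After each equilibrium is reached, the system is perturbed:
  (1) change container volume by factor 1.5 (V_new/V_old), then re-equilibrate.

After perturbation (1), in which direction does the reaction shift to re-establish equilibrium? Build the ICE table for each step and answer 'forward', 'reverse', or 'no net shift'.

Direction: reverse

Q₀ = 10.54 vs Keq = 4102 ⇒ Q<K, forward
Step 1:
                  J         E
  Initial    0.3281     1.135
  Change    -0.3104    0.1552
  Equil     0.01773      1.29
  solve Keq expr → x = 0.1552; check Q = 4102
Then change container volume by factor 1.5 (V_new/V_old).
Step 2:
                  J         E
  Initial   0.01182    0.8601
  Change   0.002646 -0.001323
  Equil     0.01447    0.8588
  solve Keq expr → x = -0.001323; check Q = 4102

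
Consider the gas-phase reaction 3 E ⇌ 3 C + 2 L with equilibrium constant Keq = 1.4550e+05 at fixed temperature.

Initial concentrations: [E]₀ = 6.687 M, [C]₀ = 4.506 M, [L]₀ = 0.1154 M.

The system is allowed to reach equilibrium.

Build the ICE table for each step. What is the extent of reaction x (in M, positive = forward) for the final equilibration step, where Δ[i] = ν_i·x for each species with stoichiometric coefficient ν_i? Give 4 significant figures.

x = 2.053 M

Q₀ = 0.004075 vs Keq = 1.4550e+05 ⇒ Q<K, forward
Step 1:
                  E         C         L
  init        6.687     4.506    0.1154
  Δ          -6.158     6.158     4.105
  eq         0.5295     10.66      4.22
  solve Keq expr → x = 2.053; check Q = 1.4550e+05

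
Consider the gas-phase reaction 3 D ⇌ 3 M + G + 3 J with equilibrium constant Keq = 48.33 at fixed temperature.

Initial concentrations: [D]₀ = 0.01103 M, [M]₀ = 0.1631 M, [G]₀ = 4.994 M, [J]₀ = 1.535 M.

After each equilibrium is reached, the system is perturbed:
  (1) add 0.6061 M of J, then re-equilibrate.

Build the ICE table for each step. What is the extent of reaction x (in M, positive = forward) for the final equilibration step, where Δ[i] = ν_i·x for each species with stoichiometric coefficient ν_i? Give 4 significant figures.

x = -0.004829 M

Q₀ = 5.8399e+04 vs Keq = 48.33 ⇒ Q>K, reverse
Step 1:
                  D         M         G         J
  I         0.01103    0.1631     4.994     1.535
  C         0.06014  -0.06014  -0.02005  -0.06014
  E         0.07117     0.103     4.974     1.475
  solve Keq expr → x = -0.02005; check Q = 48.33
Then add 0.6061 M of J.
Step 2:
                  D         M         G         J
  I         0.07117     0.103     4.974     2.081
  C         0.01449  -0.01449 -0.004829  -0.01449
  E         0.08565   0.08848     4.969     2.066
  solve Keq expr → x = -0.004829; check Q = 48.33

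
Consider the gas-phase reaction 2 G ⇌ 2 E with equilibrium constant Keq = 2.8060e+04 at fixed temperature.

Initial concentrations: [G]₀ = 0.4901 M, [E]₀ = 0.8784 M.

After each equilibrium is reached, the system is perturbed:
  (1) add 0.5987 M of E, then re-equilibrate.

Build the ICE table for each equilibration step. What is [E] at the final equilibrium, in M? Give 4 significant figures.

[E]_eq = 1.956 M

Q₀ = 3.212 vs Keq = 2.8060e+04 ⇒ Q<K, forward
Step 1:
                   G          E
  Initial     0.4901     0.8784
  Change      -0.482      0.482
  Equil     0.008121       1.36
  solve Keq expr → x = 0.241; check Q = 2.8060e+04
Then add 0.5987 M of E.
Step 2:
                   G          E
  Initial   0.008121      1.959
  Change    0.003553  -0.003553
  Equil      0.01167      1.956
  solve Keq expr → x = -0.001776; check Q = 2.8060e+04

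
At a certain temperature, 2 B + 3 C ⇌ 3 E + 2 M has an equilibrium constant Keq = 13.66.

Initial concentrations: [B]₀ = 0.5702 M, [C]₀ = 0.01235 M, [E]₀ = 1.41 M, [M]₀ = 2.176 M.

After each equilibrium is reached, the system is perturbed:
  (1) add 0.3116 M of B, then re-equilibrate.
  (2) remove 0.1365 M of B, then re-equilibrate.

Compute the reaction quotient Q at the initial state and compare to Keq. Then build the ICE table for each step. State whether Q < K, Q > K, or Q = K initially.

Q₀ = 2.1673e+07; Q > K (proceeds reverse)

Q₀ = 2.1673e+07 vs Keq = 13.66 ⇒ Q>K, reverse
Step 1:
                  B         C         E         M
  Initial    0.5702   0.01235      1.41     2.176
  Change     0.3652    0.5478   -0.5478   -0.3652
  Equil      0.9354    0.5602    0.8622     1.811
  solve Keq expr → x = -0.1826; check Q = 13.66
Then add 0.3116 M of B.
Step 2:
                  B         C         E         M
  Initial     1.247    0.5602    0.8622     1.811
  Change   -0.03544  -0.05316   0.05316   0.03544
  Equil       1.212     0.507    0.9153     1.846
  solve Keq expr → x = 0.01772; check Q = 13.66
Then remove 0.1365 M of B.
Step 3:
                  B         C         E         M
  Initial     1.075     0.507    0.9153     1.846
  Change     0.0144    0.0216   -0.0216   -0.0144
  Equil       1.089    0.5286    0.8937     1.832
  solve Keq expr → x = -0.0072; check Q = 13.66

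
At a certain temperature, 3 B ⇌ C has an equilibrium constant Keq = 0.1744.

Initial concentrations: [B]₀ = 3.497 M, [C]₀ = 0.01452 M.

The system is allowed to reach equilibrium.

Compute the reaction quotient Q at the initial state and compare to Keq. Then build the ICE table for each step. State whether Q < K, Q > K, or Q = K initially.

Q₀ = 3.3953e-04; Q < K (proceeds forward)

Q₀ = 3.3953e-04 vs Keq = 0.1744 ⇒ Q<K, forward
Step 1:
                    B           C
  Initial       3.497     0.01452
  Change       -1.938      0.6461
  Equil         1.559      0.6606
  solve Keq expr → x = 0.6461; check Q = 0.1744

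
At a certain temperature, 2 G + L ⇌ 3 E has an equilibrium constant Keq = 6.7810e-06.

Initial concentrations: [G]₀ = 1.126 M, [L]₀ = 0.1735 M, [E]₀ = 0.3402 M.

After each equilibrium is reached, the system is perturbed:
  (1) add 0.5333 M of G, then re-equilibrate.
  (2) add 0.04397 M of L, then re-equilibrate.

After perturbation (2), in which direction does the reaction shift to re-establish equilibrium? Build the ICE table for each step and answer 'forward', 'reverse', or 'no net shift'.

Direction: forward

Q₀ = 0.179 vs Keq = 6.7810e-06 ⇒ Q>K, reverse
Step 1:
                  G         L         E
  Initial     1.126    0.1735    0.3402
  Change     0.2167    0.1084   -0.3251
  Equil       1.343    0.2819    0.0151
  solve Keq expr → x = -0.1084; check Q = 6.7810e-06
Then add 0.5333 M of G.
Step 2:
                  G         L         E
  Initial     1.876    0.2819    0.0151
  Change  -0.002486 -0.001243  0.003728
  Equil       1.874    0.2806   0.01883
  solve Keq expr → x = 0.001243; check Q = 6.7810e-06
Then add 0.04397 M of L.
Step 3:
                  G         L         E
  Initial     1.874    0.3246   0.01883
  Change  -6.1713e-04 -3.0856e-04 9.2569e-04
  Equil       1.873    0.3243   0.01976
  solve Keq expr → x = 3.0856e-04; check Q = 6.7810e-06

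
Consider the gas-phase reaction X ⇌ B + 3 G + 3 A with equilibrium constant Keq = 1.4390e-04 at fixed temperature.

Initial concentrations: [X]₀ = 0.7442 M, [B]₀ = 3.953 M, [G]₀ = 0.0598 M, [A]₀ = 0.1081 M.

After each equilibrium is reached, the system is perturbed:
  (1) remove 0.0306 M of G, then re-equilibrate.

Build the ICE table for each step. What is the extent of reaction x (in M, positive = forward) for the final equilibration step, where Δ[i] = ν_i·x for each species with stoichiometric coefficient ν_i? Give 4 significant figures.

x = 0.005935 M

Q₀ = 1.4349e-06 vs Keq = 1.4390e-04 ⇒ Q<K, forward
Step 1:
                  X         B         G         A
  init       0.7442     3.953    0.0598    0.1081
  Δ        -0.02988   0.02988   0.08964   0.08964
  eq         0.7143     3.983    0.1494    0.1977
  solve Keq expr → x = 0.02988; check Q = 1.4390e-04
Then remove 0.0306 M of G.
Step 2:
                  X         B         G         A
  init       0.7143     3.983    0.1188    0.1977
  Δ       -0.005935  0.005935   0.01781   0.01781
  eq         0.7084     3.989    0.1367    0.2156
  solve Keq expr → x = 0.005935; check Q = 1.4390e-04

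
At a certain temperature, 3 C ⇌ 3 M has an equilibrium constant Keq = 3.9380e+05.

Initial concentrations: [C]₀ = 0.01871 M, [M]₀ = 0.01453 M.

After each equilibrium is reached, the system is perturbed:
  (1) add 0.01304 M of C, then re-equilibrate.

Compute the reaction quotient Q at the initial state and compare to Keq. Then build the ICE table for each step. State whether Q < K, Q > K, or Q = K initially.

Q₀ = 0.4684 vs Keq = 3.9380e+05 ⇒ Q<K, forward
Step 1:
                    C           M
  Initial     0.01871     0.01453
  Change     -0.01826     0.01826
  Equil    4.4739e-04     0.03279
  solve Keq expr → x = 0.006088; check Q = 3.9380e+05
Then add 0.01304 M of C.
Step 2:
                    C           M
  Initial     0.01349     0.03279
  Change     -0.01286     0.01286
  Equil    6.2290e-04     0.04566
  solve Keq expr → x = 0.004288; check Q = 3.9380e+05

Q₀ = 0.4684; Q < K (proceeds forward)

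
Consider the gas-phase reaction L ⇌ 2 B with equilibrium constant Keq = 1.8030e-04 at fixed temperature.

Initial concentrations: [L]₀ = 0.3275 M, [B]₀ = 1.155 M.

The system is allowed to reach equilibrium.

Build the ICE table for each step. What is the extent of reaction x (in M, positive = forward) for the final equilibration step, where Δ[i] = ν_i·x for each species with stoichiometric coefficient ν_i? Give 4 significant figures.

x = -0.5711 M

Q₀ = 4.073 vs Keq = 1.8030e-04 ⇒ Q>K, reverse
Step 1:
                    L           B
  init         0.3275       1.155
  Δ            0.5711      -1.142
  eq           0.8986     0.01273
  solve Keq expr → x = -0.5711; check Q = 1.8030e-04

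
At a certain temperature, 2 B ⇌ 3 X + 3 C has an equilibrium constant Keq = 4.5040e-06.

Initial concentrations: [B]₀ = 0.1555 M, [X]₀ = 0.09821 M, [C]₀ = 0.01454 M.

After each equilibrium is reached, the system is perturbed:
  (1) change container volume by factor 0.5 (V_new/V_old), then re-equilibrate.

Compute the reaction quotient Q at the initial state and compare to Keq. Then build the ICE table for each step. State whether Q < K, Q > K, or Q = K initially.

Q₀ = 1.2042e-07 vs Keq = 4.5040e-06 ⇒ Q<K, forward
Step 1:
                   B          X          C
  I           0.1555    0.09821    0.01454
  C         -0.01497    0.02245    0.02245
  E           0.1405     0.1207    0.03699
  solve Keq expr → x = 0.007485; check Q = 4.5040e-06
Then change container volume by factor 0.5 (V_new/V_old).
Step 2:
                   B          X          C
  I           0.2811     0.2413    0.07399
  C          0.02483   -0.03725   -0.03725
  E           0.3059     0.2041    0.03674
  solve Keq expr → x = -0.01242; check Q = 4.5040e-06

Q₀ = 1.2042e-07; Q < K (proceeds forward)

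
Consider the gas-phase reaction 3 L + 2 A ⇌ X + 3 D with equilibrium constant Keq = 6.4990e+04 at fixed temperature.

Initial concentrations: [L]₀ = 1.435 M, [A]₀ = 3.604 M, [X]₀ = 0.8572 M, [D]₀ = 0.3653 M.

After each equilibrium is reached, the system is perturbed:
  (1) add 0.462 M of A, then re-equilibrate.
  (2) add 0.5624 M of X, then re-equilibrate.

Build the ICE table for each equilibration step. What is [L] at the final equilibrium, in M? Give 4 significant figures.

Q₀ = 0.001089 vs Keq = 6.4990e+04 ⇒ Q<K, forward
Step 1:
                    L           A           X           D
  I             1.435       3.604      0.8572      0.3653
  C             -1.41     -0.9398      0.4699        1.41
  E           0.02525       2.664       1.327       1.775
  solve Keq expr → x = 0.4699; check Q = 6.4990e+04
Then add 0.462 M of A.
Step 2:
                    L           A           X           D
  I           0.02525       3.126       1.327       1.775
  C         -0.002508   -0.001672  8.3602e-04    0.002508
  E           0.02274       3.124       1.328       1.778
  solve Keq expr → x = 8.3602e-04; check Q = 6.4990e+04
Then add 0.5624 M of X.
Step 3:
                    L           A           X           D
  I           0.02274       3.124        1.89       1.778
  C          0.002786    0.001857 -9.2865e-04   -0.002786
  E           0.02552       3.126       1.889       1.775
  solve Keq expr → x = -9.2865e-04; check Q = 6.4990e+04

[L]_eq = 0.02552 M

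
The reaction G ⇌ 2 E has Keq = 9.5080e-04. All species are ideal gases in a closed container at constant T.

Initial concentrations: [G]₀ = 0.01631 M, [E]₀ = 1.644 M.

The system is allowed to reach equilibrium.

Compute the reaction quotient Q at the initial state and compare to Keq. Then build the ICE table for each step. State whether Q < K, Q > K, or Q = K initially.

Q₀ = 165.7; Q > K (proceeds reverse)

Q₀ = 165.7 vs Keq = 9.5080e-04 ⇒ Q>K, reverse
Step 1:
                  G         E
  init      0.01631     1.644
  Δ           0.808    -1.616
  eq         0.8243     0.028
  solve Keq expr → x = -0.808; check Q = 9.5080e-04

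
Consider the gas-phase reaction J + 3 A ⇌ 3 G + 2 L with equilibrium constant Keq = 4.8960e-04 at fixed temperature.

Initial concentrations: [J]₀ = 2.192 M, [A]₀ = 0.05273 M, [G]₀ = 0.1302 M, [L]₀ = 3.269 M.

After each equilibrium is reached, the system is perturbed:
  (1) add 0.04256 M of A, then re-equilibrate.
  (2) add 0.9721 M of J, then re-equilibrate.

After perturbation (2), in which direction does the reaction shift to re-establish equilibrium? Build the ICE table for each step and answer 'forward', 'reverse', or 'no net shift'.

Direction: forward

Q₀ = 73.39 vs Keq = 4.8960e-04 ⇒ Q>K, reverse
Step 1:
                  J         A         G         L
  init        2.192   0.05273    0.1302     3.269
  Δ         0.04063    0.1219   -0.1219  -0.08126
  eq          2.233    0.1746  0.008305     3.188
  solve Keq expr → x = -0.04063; check Q = 4.8960e-04
Then add 0.04256 M of A.
Step 2:
                  J         A         G         L
  init        2.233    0.2172  0.008305     3.188
  Δ       -6.4288e-04 -0.001929  0.001929  0.001286
  eq          2.232    0.2153   0.01023     3.189
  solve Keq expr → x = 6.4288e-04; check Q = 4.8960e-04
Then add 0.9721 M of J.
Step 3:
                  J         A         G         L
  init        3.204    0.2153   0.01023     3.189
  Δ       -4.1386e-04 -0.001242  0.001242 8.2773e-04
  eq          3.204     0.214   0.01148      3.19
  solve Keq expr → x = 4.1386e-04; check Q = 4.8960e-04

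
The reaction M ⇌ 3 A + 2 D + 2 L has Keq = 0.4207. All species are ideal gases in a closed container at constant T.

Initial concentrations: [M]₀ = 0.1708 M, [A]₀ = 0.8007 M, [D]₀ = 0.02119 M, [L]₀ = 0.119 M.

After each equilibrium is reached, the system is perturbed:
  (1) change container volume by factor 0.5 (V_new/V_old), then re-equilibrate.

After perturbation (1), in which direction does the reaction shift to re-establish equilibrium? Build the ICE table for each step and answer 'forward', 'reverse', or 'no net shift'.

Q₀ = 1.9111e-05 vs Keq = 0.4207 ⇒ Q<K, forward
Step 1:
                    M           A           D           L
  init         0.1708      0.8007     0.02119       0.119
  Δ            -0.128      0.3841      0.2561      0.2561
  eq          0.04276       1.185      0.2773      0.3751
  solve Keq expr → x = 0.128; check Q = 0.4207
Then change container volume by factor 0.5 (V_new/V_old).
Step 2:
                    M           A           D           L
  init        0.08552        2.37      0.5545      0.7502
  Δ            0.1481     -0.4442     -0.2961     -0.2961
  eq           0.2336       1.925      0.2584       0.454
  solve Keq expr → x = -0.1481; check Q = 0.4207

Direction: reverse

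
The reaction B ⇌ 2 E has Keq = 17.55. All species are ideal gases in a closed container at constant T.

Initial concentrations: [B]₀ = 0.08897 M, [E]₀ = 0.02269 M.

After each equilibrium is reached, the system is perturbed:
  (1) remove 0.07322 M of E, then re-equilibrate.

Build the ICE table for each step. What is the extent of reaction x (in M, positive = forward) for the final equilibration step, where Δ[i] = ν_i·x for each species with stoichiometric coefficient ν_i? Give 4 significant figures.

x = 0.001295 M

Q₀ = 0.005787 vs Keq = 17.55 ⇒ Q<K, forward
Step 1:
                  B         E
  init      0.08897   0.02269
  Δ        -0.08678    0.1736
  eq       0.002194    0.1962
  solve Keq expr → x = 0.08678; check Q = 17.55
Then remove 0.07322 M of E.
Step 2:
                  B         E
  init     0.002194     0.123
  Δ       -0.001295  0.002591
  eq      8.9905e-04    0.1256
  solve Keq expr → x = 0.001295; check Q = 17.55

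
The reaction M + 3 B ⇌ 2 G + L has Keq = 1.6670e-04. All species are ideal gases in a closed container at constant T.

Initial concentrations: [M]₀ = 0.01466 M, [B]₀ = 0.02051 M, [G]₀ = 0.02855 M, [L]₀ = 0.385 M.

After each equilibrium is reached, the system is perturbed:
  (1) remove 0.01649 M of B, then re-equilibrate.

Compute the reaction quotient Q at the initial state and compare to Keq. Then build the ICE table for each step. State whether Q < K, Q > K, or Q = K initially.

Q₀ = 2481 vs Keq = 1.6670e-04 ⇒ Q>K, reverse
Step 1:
                    M           B           G           L
  init        0.01466     0.02051     0.02855       0.385
  Δ           0.01425     0.04274    -0.02849    -0.01425
  eq          0.02891     0.06325  5.7346e-05      0.3708
  solve Keq expr → x = -0.01425; check Q = 1.6670e-04
Then remove 0.01649 M of B.
Step 2:
                    M           B           G           L
  init        0.02891     0.04676  5.7346e-05      0.3708
  Δ        1.0425e-05  3.1276e-05 -2.0850e-05 -1.0425e-05
  eq          0.02892     0.04679  3.6495e-05      0.3707
  solve Keq expr → x = -1.0425e-05; check Q = 1.6670e-04

Q₀ = 2481; Q > K (proceeds reverse)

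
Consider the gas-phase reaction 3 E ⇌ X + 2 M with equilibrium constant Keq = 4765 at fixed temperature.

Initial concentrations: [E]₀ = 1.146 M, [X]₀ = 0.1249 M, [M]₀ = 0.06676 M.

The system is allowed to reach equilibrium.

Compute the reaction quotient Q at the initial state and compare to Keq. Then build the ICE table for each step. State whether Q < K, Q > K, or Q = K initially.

Q₀ = 3.6986e-04 vs Keq = 4765 ⇒ Q<K, forward
Step 1:
                   E          X          M
  init         1.146     0.1249    0.06676
  Δ           -1.105     0.3685     0.7369
  eq         0.04059     0.4934     0.8037
  solve Keq expr → x = 0.3685; check Q = 4765

Q₀ = 3.6986e-04; Q < K (proceeds forward)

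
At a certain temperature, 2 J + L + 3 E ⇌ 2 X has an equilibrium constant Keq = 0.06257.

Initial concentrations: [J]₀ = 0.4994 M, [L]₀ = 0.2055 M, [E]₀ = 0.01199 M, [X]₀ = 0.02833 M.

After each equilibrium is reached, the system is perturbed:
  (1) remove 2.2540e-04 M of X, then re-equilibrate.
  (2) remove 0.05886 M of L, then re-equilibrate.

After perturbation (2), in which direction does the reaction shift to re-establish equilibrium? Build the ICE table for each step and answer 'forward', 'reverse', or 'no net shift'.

Direction: reverse

Q₀ = 9085 vs Keq = 0.06257 ⇒ Q>K, reverse
Step 1:
                    J           L           E           X
  Initial      0.4994      0.2055     0.01199     0.02833
  Change      0.02757     0.01378     0.04135    -0.02757
  Equil         0.527      0.2193     0.05334  7.6051e-04
  solve Keq expr → x = -0.01378; check Q = 0.06257
Then remove 2.2540e-04 M of X.
Step 2:
                    J           L           E           X
  Initial       0.527      0.2193     0.05334  5.3511e-04
  Change  -2.1792e-04 -1.0896e-04 -3.2688e-04  2.1792e-04
  Equil        0.5268      0.2192     0.05302  7.5303e-04
  solve Keq expr → x = 1.0896e-04; check Q = 0.06257
Then remove 0.05886 M of L.
Step 3:
                    J           L           E           X
  Initial      0.5268      0.1603     0.05302  7.5303e-04
  Change   1.0587e-04  5.2935e-05  1.5881e-04 -1.0587e-04
  Equil        0.5269      0.1604     0.05318  6.4716e-04
  solve Keq expr → x = -5.2935e-05; check Q = 0.06257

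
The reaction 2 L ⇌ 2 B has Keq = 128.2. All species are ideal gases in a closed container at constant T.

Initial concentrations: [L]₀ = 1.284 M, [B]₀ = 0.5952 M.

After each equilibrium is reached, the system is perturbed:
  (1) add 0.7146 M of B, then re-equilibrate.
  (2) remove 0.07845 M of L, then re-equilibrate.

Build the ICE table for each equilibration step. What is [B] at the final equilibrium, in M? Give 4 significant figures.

Q₀ = 0.2149 vs Keq = 128.2 ⇒ Q<K, forward
Step 1:
                  L         B
  init        1.284    0.5952
  Δ          -1.131     1.131
  eq         0.1525     1.727
  solve Keq expr → x = 0.5657; check Q = 128.2
Then add 0.7146 M of B.
Step 2:
                  L         B
  init       0.1525     2.441
  Δ         0.05799  -0.05799
  eq         0.2105     2.383
  solve Keq expr → x = -0.029; check Q = 128.2
Then remove 0.07845 M of L.
Step 3:
                  L         B
  init        0.132     2.383
  Δ         0.07208  -0.07208
  eq         0.2041     2.311
  solve Keq expr → x = -0.03604; check Q = 128.2

[B]_eq = 2.311 M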